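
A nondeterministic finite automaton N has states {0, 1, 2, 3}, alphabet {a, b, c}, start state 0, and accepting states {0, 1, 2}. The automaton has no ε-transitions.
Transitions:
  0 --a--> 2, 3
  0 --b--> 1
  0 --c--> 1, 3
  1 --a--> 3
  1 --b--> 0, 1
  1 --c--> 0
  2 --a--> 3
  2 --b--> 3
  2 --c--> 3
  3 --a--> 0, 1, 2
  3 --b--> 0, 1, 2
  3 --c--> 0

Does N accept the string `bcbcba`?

rejected

Start: {0}
read b: {1}
read c: {0}
read b: {1}
read c: {0}
read b: {1}
read a: {3}
Reachable ∩ accepting = {} — empty.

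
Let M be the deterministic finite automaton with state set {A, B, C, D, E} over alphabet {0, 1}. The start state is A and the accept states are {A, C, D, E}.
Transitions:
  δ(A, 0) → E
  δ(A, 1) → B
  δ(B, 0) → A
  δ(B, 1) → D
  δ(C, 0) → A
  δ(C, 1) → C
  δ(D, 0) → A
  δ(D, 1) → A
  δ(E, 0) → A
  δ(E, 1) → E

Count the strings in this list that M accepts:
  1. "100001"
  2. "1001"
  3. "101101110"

3

"100001": accepted
"1001": accepted
"101101110": accepted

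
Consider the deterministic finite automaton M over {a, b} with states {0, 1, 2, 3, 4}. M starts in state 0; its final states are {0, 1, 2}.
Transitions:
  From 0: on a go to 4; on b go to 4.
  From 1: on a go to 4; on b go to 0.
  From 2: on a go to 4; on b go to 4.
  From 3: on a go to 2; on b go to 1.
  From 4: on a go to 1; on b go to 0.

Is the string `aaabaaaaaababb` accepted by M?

0 --a--> 4
4 --a--> 1
1 --a--> 4
4 --b--> 0
0 --a--> 4
4 --a--> 1
1 --a--> 4
4 --a--> 1
1 --a--> 4
4 --a--> 1
1 --b--> 0
0 --a--> 4
4 --b--> 0
0 --b--> 4
End in state 4, which is not an accepting state.

rejected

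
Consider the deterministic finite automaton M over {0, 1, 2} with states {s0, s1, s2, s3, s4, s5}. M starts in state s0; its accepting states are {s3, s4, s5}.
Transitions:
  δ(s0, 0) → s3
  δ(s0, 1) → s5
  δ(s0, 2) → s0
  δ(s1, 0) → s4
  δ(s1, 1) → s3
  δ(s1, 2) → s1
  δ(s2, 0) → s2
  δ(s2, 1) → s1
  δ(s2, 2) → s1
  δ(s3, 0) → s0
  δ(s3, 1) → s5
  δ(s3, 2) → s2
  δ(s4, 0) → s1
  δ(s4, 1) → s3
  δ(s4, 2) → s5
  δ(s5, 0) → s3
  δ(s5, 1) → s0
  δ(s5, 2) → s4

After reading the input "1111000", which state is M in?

s3

s0 --1--> s5
s5 --1--> s0
s0 --1--> s5
s5 --1--> s0
s0 --0--> s3
s3 --0--> s0
s0 --0--> s3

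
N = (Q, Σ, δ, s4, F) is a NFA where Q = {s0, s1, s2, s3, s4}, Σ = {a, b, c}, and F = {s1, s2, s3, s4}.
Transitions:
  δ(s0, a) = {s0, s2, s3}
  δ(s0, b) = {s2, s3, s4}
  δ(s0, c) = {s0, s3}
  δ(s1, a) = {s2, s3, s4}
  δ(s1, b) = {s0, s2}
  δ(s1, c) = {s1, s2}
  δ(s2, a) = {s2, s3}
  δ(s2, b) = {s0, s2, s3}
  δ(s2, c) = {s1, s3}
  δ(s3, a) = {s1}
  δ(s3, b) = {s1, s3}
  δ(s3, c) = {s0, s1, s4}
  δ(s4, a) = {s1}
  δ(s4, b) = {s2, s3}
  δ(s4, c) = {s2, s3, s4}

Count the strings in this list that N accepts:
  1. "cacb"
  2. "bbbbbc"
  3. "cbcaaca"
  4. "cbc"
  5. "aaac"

"cacb": accepted
"bbbbbc": accepted
"cbcaaca": accepted
"cbc": accepted
"aaac": accepted

5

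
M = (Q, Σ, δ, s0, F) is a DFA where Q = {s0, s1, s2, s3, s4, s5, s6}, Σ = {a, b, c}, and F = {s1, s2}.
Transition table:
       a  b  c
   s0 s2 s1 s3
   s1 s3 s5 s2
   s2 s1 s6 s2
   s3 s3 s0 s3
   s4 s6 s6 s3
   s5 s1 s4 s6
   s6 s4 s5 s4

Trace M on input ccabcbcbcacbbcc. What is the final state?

s2

s0 --c--> s3
s3 --c--> s3
s3 --a--> s3
s3 --b--> s0
s0 --c--> s3
s3 --b--> s0
s0 --c--> s3
s3 --b--> s0
s0 --c--> s3
s3 --a--> s3
s3 --c--> s3
s3 --b--> s0
s0 --b--> s1
s1 --c--> s2
s2 --c--> s2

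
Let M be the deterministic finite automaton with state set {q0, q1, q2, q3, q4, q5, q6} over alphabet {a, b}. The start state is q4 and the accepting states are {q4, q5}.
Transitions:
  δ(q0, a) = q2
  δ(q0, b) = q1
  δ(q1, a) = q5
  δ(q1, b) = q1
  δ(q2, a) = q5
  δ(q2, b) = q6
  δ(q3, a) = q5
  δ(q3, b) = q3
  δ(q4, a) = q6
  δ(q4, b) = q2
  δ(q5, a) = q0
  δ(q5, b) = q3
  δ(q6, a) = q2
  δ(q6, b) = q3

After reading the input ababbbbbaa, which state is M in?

q4 --a--> q6
q6 --b--> q3
q3 --a--> q5
q5 --b--> q3
q3 --b--> q3
q3 --b--> q3
q3 --b--> q3
q3 --b--> q3
q3 --a--> q5
q5 --a--> q0

q0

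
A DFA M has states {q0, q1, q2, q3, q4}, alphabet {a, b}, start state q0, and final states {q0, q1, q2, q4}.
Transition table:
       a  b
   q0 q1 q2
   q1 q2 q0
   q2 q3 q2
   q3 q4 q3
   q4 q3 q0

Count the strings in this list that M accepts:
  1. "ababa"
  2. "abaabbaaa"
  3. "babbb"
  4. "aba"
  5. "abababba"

"ababa": accepted
"abaabbaaa": rejected
"babbb": rejected
"aba": accepted
"abababba": rejected

2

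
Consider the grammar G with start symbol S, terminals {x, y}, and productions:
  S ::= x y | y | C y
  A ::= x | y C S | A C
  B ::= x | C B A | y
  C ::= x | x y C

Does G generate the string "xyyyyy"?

no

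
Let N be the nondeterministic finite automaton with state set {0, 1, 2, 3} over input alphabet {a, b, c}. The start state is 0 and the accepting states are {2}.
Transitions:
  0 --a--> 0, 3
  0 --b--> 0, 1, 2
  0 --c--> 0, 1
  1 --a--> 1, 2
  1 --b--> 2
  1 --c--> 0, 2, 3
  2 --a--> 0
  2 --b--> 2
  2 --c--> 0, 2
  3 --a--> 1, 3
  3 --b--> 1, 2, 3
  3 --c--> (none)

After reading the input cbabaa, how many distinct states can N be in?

4

Start: {0}
read c: {0, 1}
read b: {0, 1, 2}
read a: {0, 1, 2, 3}
read b: {0, 1, 2, 3}
read a: {0, 1, 2, 3}
read a: {0, 1, 2, 3}
Final reachable set {0, 1, 2, 3} has 4 states.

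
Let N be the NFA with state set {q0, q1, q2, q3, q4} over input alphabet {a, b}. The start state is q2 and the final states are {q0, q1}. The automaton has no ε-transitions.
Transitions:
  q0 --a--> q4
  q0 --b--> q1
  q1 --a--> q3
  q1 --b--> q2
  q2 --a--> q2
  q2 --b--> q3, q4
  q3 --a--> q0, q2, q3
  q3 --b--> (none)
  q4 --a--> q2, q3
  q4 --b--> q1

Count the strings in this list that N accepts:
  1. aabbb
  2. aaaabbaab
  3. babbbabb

2

aabbb: rejected
aaaabbaab: accepted
babbbabb: accepted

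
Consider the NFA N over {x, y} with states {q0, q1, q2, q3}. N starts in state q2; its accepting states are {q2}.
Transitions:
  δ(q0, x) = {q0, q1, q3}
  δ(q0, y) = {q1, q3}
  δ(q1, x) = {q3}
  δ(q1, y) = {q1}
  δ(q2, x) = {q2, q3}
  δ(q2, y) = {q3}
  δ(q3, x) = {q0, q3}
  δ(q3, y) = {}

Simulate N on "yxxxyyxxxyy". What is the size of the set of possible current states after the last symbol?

1

Start: {q2}
read y: {q3}
read x: {q0, q3}
read x: {q0, q1, q3}
read x: {q0, q1, q3}
read y: {q1, q3}
read y: {q1}
read x: {q3}
read x: {q0, q3}
read x: {q0, q1, q3}
read y: {q1, q3}
read y: {q1}
Final reachable set {q1} has 1 state.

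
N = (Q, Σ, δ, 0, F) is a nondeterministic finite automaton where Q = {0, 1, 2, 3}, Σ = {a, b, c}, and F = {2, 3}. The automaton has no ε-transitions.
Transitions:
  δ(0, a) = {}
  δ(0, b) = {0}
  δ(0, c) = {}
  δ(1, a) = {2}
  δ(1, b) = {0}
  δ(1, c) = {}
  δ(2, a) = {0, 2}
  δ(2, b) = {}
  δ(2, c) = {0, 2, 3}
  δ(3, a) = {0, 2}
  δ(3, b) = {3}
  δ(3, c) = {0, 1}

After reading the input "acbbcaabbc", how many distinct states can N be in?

0

Start: {0}
read a: {}
The reachable set is empty and stays empty for the remaining 9 symbols.
Final reachable set {} has 0 states.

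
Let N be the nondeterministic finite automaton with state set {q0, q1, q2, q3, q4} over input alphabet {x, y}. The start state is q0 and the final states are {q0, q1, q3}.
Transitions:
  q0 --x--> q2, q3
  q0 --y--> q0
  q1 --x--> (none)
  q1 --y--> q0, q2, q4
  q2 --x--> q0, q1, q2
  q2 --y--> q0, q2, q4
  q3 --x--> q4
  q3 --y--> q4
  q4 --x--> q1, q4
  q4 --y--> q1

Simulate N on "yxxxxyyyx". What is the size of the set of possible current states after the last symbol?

Start: {q0}
read y: {q0}
read x: {q2, q3}
read x: {q0, q1, q2, q4}
read x: {q0, q1, q2, q3, q4}
read x: {q0, q1, q2, q3, q4}
read y: {q0, q1, q2, q4}
read y: {q0, q1, q2, q4}
read y: {q0, q1, q2, q4}
read x: {q0, q1, q2, q3, q4}
Final reachable set {q0, q1, q2, q3, q4} has 5 states.

5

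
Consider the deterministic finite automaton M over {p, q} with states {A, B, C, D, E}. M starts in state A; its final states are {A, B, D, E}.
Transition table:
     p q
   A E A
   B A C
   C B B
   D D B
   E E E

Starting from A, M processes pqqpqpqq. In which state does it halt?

E

A --p--> E
E --q--> E
E --q--> E
E --p--> E
E --q--> E
E --p--> E
E --q--> E
E --q--> E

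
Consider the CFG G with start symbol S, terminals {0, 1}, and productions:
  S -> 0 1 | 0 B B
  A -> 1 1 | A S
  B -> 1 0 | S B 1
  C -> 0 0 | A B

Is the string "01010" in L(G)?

yes

S ⇒ 0BB ⇒ 010B ⇒ 01010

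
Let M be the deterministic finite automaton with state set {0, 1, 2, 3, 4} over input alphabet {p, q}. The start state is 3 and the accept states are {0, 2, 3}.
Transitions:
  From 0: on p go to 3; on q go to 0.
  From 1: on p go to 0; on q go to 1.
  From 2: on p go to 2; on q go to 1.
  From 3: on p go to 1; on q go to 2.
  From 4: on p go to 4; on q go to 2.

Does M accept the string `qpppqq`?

3 --q--> 2
2 --p--> 2
2 --p--> 2
2 --p--> 2
2 --q--> 1
1 --q--> 1
End in state 1, which is not an accepting state.

rejected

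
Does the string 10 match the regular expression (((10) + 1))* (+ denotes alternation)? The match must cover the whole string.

Split into 1 piece 10; each matches ((10)+1).

yes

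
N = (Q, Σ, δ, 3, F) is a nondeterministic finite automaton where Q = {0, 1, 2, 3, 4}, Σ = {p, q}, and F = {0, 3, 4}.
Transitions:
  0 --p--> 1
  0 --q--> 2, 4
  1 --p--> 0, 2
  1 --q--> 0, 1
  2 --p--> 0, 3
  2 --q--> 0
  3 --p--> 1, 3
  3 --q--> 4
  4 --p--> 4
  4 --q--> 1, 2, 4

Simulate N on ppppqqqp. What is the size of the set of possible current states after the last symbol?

5

Start: {3}
read p: {1, 3}
read p: {0, 1, 2, 3}
read p: {0, 1, 2, 3}
read p: {0, 1, 2, 3}
read q: {0, 1, 2, 4}
read q: {0, 1, 2, 4}
read q: {0, 1, 2, 4}
read p: {0, 1, 2, 3, 4}
Final reachable set {0, 1, 2, 3, 4} has 5 states.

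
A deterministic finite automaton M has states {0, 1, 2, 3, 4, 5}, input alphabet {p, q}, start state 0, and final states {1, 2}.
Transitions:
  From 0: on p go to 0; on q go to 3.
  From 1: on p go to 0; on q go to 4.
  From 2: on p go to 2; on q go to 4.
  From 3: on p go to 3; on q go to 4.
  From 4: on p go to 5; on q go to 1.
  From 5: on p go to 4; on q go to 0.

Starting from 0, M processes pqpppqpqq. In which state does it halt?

3

0 --p--> 0
0 --q--> 3
3 --p--> 3
3 --p--> 3
3 --p--> 3
3 --q--> 4
4 --p--> 5
5 --q--> 0
0 --q--> 3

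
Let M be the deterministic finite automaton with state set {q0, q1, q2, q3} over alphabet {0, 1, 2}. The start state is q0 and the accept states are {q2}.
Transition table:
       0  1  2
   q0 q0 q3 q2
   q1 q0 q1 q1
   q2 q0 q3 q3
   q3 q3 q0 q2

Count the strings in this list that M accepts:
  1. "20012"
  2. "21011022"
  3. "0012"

2

"20012": accepted
"21011022": rejected
"0012": accepted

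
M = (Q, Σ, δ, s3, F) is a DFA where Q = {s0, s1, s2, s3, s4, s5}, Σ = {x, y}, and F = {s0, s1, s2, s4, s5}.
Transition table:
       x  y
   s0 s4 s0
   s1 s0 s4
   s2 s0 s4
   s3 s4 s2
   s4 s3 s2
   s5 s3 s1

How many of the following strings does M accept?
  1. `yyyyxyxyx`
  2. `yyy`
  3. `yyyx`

3

`yyyyxyxyx`: accepted
`yyy`: accepted
`yyyx`: accepted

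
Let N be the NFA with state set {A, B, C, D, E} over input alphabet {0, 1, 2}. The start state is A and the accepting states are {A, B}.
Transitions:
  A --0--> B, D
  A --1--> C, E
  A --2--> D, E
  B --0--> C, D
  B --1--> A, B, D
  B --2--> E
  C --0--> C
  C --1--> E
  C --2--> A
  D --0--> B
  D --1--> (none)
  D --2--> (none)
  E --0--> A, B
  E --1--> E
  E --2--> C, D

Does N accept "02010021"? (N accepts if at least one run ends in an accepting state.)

rejected

Start: {A}
read 0: {B, D}
read 2: {E}
read 0: {A, B}
read 1: {A, B, C, D, E}
read 0: {A, B, C, D}
read 0: {B, C, D}
read 2: {A, E}
read 1: {C, E}
Reachable ∩ accepting = {} — empty.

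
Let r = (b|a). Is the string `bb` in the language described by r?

no

Neither b nor a matches bb.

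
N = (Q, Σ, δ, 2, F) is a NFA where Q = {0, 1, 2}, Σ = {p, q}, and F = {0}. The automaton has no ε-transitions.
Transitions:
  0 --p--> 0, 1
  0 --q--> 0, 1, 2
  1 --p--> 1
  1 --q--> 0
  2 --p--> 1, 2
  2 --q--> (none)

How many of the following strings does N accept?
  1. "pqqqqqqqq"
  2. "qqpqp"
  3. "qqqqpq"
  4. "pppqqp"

"pqqqqqqqq": accepted
"qqpqp": rejected
"qqqqpq": rejected
"pppqqp": accepted

2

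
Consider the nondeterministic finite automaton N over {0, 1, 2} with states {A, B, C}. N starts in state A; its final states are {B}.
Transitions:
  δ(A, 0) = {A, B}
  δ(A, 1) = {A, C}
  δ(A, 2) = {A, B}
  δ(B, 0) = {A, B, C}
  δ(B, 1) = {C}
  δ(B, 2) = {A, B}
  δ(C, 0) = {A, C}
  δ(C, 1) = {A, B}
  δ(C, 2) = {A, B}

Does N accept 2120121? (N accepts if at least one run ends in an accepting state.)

Start: {A}
read 2: {A, B}
read 1: {A, C}
read 2: {A, B}
read 0: {A, B, C}
read 1: {A, B, C}
read 2: {A, B}
read 1: {A, C}
Reachable ∩ accepting = {} — empty.

rejected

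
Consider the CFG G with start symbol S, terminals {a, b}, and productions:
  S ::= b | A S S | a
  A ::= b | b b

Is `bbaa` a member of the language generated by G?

yes

S ⇒ ASS ⇒ bbSS ⇒ bbaS ⇒ bbaa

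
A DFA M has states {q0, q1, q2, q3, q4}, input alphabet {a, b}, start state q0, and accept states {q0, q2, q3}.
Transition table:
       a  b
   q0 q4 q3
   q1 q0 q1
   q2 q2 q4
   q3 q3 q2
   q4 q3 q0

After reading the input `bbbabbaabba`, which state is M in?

q0 --b--> q3
q3 --b--> q2
q2 --b--> q4
q4 --a--> q3
q3 --b--> q2
q2 --b--> q4
q4 --a--> q3
q3 --a--> q3
q3 --b--> q2
q2 --b--> q4
q4 --a--> q3

q3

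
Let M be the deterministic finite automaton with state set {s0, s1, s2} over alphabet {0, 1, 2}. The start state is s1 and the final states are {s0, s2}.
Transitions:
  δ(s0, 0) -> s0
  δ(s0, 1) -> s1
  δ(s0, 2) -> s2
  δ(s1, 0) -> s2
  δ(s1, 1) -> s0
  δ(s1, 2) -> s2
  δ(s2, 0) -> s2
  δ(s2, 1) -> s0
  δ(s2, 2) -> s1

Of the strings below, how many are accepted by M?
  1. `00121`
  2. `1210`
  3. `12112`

3

`00121`: accepted
`1210`: accepted
`12112`: accepted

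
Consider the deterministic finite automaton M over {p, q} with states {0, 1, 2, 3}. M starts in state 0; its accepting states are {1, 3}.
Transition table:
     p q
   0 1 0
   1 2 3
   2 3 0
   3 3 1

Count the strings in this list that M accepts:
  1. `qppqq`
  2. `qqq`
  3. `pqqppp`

`qppqq`: rejected
`qqq`: rejected
`pqqppp`: accepted

1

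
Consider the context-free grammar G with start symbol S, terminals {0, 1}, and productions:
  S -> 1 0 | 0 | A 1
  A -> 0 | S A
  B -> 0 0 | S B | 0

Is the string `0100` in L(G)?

no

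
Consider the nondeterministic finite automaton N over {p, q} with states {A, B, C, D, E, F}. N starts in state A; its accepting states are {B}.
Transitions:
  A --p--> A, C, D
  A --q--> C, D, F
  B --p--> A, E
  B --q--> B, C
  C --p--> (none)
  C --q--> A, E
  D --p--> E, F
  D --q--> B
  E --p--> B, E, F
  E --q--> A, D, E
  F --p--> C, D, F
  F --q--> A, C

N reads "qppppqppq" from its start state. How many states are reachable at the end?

Start: {A}
read q: {C, D, F}
read p: {C, D, E, F}
read p: {B, C, D, E, F}
read p: {A, B, C, D, E, F}
read p: {A, B, C, D, E, F}
read q: {A, B, C, D, E, F}
read p: {A, B, C, D, E, F}
read p: {A, B, C, D, E, F}
read q: {A, B, C, D, E, F}
Final reachable set {A, B, C, D, E, F} has 6 states.

6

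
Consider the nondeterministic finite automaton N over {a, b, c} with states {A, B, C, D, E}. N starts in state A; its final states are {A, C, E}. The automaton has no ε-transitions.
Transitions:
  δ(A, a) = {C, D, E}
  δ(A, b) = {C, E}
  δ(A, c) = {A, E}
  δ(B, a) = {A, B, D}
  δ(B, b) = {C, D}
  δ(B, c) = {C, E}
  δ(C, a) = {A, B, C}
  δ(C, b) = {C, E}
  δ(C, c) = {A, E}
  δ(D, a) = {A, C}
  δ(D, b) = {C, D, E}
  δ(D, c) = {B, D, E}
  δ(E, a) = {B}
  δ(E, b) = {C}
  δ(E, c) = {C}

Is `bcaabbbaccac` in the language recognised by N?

accepted

Start: {A}
read b: {C, E}
read c: {A, C, E}
read a: {A, B, C, D, E}
read a: {A, B, C, D, E}
read b: {C, D, E}
read b: {C, D, E}
read b: {C, D, E}
read a: {A, B, C}
read c: {A, C, E}
read c: {A, C, E}
read a: {A, B, C, D, E}
read c: {A, B, C, D, E}
Reachable ∩ accepting = {A, C, E} — nonempty.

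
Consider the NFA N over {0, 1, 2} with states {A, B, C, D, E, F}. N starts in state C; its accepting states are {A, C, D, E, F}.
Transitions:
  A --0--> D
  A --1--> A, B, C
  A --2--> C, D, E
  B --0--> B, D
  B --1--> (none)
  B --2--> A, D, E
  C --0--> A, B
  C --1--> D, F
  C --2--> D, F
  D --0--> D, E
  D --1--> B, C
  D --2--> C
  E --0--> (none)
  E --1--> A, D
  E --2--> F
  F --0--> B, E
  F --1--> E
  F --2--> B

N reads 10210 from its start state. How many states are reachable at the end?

Start: {C}
read 1: {D, F}
read 0: {B, D, E}
read 2: {A, C, D, E, F}
read 1: {A, B, C, D, E, F}
read 0: {A, B, D, E}
Final reachable set {A, B, D, E} has 4 states.

4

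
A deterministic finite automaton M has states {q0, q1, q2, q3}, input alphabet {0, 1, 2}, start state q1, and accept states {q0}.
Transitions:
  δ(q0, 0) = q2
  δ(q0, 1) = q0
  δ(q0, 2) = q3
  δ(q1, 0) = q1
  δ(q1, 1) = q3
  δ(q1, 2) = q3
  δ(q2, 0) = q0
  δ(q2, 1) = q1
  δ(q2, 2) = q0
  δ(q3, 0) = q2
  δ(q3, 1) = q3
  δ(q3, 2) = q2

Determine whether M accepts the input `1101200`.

q1 --1--> q3
q3 --1--> q3
q3 --0--> q2
q2 --1--> q1
q1 --2--> q3
q3 --0--> q2
q2 --0--> q0
End in state q0, which is an accepting state.

accepted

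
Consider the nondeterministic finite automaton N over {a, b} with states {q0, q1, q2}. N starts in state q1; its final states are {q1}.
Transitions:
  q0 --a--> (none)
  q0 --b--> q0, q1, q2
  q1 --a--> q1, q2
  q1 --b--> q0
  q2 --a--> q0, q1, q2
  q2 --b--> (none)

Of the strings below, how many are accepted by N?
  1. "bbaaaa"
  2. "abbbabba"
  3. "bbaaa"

"bbaaaa": accepted
"abbbabba": accepted
"bbaaa": accepted

3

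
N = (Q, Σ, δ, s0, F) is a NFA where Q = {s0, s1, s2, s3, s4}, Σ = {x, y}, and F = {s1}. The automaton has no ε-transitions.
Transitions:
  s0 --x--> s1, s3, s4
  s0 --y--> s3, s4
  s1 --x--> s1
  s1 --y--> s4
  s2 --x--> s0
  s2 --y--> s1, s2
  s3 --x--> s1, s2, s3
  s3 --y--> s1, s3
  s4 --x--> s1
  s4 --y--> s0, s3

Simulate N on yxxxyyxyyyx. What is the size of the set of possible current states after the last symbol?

5

Start: {s0}
read y: {s3, s4}
read x: {s1, s2, s3}
read x: {s0, s1, s2, s3}
read x: {s0, s1, s2, s3, s4}
read y: {s0, s1, s2, s3, s4}
read y: {s0, s1, s2, s3, s4}
read x: {s0, s1, s2, s3, s4}
read y: {s0, s1, s2, s3, s4}
read y: {s0, s1, s2, s3, s4}
read y: {s0, s1, s2, s3, s4}
read x: {s0, s1, s2, s3, s4}
Final reachable set {s0, s1, s2, s3, s4} has 5 states.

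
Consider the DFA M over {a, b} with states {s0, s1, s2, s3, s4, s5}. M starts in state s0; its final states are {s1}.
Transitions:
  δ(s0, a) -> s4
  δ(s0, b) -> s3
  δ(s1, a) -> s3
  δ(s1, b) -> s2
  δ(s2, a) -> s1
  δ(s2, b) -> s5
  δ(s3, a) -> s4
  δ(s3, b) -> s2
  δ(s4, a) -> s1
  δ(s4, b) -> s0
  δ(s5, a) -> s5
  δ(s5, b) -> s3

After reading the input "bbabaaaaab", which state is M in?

s2

s0 --b--> s3
s3 --b--> s2
s2 --a--> s1
s1 --b--> s2
s2 --a--> s1
s1 --a--> s3
s3 --a--> s4
s4 --a--> s1
s1 --a--> s3
s3 --b--> s2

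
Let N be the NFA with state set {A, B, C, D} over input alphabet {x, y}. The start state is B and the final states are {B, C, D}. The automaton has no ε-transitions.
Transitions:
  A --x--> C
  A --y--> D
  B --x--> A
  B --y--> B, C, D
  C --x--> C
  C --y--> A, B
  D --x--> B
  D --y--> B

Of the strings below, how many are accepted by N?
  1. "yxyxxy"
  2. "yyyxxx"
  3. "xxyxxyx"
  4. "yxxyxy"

4

"yxyxxy": accepted
"yyyxxx": accepted
"xxyxxyx": accepted
"yxxyxy": accepted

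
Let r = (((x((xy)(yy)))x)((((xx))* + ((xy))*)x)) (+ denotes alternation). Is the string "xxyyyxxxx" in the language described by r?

Split as xxyyyx·xxx: ((x((xy)(yy)))x) matches xxyyyx and ((((xx))*+((xy))*)x) matches xxx.

yes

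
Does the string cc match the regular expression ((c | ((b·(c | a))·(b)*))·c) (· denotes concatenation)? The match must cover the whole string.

yes

Split as c·c: (c|((b·(c|a))·(b)*)) matches c and c matches c.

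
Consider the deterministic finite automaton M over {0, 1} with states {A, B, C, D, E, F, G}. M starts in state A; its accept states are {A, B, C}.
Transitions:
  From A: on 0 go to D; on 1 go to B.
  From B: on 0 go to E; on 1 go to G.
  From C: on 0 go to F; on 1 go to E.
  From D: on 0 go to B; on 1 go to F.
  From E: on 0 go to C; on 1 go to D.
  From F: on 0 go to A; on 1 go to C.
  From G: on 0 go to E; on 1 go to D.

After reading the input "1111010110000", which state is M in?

E

A --1--> B
B --1--> G
G --1--> D
D --1--> F
F --0--> A
A --1--> B
B --0--> E
E --1--> D
D --1--> F
F --0--> A
A --0--> D
D --0--> B
B --0--> E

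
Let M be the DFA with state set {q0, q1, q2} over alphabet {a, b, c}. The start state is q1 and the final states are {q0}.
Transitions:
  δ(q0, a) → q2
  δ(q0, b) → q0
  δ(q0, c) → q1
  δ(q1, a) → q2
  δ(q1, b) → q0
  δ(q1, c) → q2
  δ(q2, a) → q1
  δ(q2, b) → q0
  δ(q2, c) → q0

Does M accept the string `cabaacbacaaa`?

q1 --c--> q2
q2 --a--> q1
q1 --b--> q0
q0 --a--> q2
q2 --a--> q1
q1 --c--> q2
q2 --b--> q0
q0 --a--> q2
q2 --c--> q0
q0 --a--> q2
q2 --a--> q1
q1 --a--> q2
End in state q2, which is not an accepting state.

rejected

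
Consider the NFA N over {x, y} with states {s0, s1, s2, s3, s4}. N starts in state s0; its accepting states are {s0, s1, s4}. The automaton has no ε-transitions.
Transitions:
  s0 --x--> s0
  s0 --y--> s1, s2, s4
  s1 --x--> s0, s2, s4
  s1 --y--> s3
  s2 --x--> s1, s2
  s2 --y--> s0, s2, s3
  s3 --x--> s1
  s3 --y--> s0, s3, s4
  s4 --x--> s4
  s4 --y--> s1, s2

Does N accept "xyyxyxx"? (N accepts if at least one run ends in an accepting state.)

accepted

Start: {s0}
read x: {s0}
read y: {s1, s2, s4}
read y: {s0, s1, s2, s3}
read x: {s0, s1, s2, s4}
read y: {s0, s1, s2, s3, s4}
read x: {s0, s1, s2, s4}
read x: {s0, s1, s2, s4}
Reachable ∩ accepting = {s0, s1, s4} — nonempty.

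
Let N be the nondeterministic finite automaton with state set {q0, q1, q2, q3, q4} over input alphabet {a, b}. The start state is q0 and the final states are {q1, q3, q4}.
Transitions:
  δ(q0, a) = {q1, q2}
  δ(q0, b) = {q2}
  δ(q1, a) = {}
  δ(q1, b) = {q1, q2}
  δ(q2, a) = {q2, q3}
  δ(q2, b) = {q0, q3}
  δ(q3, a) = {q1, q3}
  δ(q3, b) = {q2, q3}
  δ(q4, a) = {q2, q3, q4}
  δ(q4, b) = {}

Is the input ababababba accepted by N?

accepted

Start: {q0}
read a: {q1, q2}
read b: {q0, q1, q2, q3}
read a: {q1, q2, q3}
read b: {q0, q1, q2, q3}
read a: {q1, q2, q3}
read b: {q0, q1, q2, q3}
read a: {q1, q2, q3}
read b: {q0, q1, q2, q3}
read b: {q0, q1, q2, q3}
read a: {q1, q2, q3}
Reachable ∩ accepting = {q1, q3} — nonempty.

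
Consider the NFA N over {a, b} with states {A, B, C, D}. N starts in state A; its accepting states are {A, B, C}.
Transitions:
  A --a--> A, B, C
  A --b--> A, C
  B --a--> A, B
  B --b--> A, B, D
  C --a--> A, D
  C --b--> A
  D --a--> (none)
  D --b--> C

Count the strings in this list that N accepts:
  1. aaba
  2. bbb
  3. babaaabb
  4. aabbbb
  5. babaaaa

aaba: accepted
bbb: accepted
babaaabb: accepted
aabbbb: accepted
babaaaa: accepted

5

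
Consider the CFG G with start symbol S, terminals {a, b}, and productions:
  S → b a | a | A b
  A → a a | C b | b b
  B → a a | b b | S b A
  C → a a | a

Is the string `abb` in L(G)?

S ⇒ Ab ⇒ Cbb ⇒ abb

yes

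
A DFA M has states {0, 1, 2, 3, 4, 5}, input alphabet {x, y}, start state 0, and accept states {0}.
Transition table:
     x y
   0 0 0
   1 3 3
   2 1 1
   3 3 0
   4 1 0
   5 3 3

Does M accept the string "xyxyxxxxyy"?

0 --x--> 0
0 --y--> 0
0 --x--> 0
0 --y--> 0
0 --x--> 0
0 --x--> 0
0 --x--> 0
0 --x--> 0
0 --y--> 0
0 --y--> 0
End in state 0, which is an accepting state.

accepted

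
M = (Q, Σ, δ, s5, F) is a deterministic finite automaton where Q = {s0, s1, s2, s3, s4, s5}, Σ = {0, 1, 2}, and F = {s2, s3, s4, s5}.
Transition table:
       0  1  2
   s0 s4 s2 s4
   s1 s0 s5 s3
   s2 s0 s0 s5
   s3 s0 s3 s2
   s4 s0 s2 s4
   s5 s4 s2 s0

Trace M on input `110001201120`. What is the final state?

s0

s5 --1--> s2
s2 --1--> s0
s0 --0--> s4
s4 --0--> s0
s0 --0--> s4
s4 --1--> s2
s2 --2--> s5
s5 --0--> s4
s4 --1--> s2
s2 --1--> s0
s0 --2--> s4
s4 --0--> s0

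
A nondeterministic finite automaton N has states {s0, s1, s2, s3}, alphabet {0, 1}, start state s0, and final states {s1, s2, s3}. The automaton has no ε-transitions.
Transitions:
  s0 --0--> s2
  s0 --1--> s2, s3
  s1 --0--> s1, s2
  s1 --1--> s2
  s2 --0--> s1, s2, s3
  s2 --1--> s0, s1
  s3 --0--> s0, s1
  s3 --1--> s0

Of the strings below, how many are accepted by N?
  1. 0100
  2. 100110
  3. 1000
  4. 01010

4

0100: accepted
100110: accepted
1000: accepted
01010: accepted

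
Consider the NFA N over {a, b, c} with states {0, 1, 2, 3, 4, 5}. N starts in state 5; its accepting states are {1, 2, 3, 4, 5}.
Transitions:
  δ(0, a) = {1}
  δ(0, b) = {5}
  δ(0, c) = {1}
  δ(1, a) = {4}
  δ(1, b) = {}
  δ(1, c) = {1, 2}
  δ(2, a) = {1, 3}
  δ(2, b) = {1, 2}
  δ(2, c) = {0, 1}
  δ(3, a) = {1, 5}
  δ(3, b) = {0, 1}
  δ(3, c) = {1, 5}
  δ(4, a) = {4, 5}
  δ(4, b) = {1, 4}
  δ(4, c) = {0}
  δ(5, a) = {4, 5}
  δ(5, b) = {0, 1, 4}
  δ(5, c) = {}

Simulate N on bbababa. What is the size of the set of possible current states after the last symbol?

3

Start: {5}
read b: {0, 1, 4}
read b: {1, 4, 5}
read a: {4, 5}
read b: {0, 1, 4}
read a: {1, 4, 5}
read b: {0, 1, 4}
read a: {1, 4, 5}
Final reachable set {1, 4, 5} has 3 states.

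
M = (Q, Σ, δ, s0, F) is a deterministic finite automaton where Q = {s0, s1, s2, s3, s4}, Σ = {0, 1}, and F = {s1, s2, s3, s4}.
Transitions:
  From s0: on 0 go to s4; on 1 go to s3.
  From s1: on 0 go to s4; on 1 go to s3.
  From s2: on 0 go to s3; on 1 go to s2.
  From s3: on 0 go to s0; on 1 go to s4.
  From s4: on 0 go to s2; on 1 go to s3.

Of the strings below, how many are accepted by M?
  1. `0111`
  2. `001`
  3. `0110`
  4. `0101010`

`0111`: accepted
`001`: accepted
`0110`: accepted
`0101010`: rejected

3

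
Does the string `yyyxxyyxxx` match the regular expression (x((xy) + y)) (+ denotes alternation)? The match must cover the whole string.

No split of yyyxxyyxxx into u·v has x matching u and ((xy)+y) matching v.

no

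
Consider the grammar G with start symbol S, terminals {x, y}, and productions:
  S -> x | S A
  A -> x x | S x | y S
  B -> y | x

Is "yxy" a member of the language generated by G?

no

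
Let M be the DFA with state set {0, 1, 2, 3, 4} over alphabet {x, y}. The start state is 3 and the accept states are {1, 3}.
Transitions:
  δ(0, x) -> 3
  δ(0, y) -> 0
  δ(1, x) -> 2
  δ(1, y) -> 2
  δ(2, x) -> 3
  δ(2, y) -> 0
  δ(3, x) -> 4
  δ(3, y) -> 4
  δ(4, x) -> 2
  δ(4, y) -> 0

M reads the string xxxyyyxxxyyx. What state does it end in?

3 --x--> 4
4 --x--> 2
2 --x--> 3
3 --y--> 4
4 --y--> 0
0 --y--> 0
0 --x--> 3
3 --x--> 4
4 --x--> 2
2 --y--> 0
0 --y--> 0
0 --x--> 3

3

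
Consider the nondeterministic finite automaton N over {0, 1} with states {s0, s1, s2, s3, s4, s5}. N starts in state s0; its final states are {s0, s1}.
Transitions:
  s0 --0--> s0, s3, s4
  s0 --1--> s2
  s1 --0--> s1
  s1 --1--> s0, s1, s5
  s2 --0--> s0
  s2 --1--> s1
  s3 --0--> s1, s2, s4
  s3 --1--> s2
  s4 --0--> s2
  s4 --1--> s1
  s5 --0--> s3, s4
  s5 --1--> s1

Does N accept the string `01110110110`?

accepted

Start: {s0}
read 0: {s0, s3, s4}
read 1: {s1, s2}
read 1: {s0, s1, s5}
read 1: {s0, s1, s2, s5}
read 0: {s0, s1, s3, s4}
read 1: {s0, s1, s2, s5}
read 1: {s0, s1, s2, s5}
read 0: {s0, s1, s3, s4}
read 1: {s0, s1, s2, s5}
read 1: {s0, s1, s2, s5}
read 0: {s0, s1, s3, s4}
Reachable ∩ accepting = {s0, s1} — nonempty.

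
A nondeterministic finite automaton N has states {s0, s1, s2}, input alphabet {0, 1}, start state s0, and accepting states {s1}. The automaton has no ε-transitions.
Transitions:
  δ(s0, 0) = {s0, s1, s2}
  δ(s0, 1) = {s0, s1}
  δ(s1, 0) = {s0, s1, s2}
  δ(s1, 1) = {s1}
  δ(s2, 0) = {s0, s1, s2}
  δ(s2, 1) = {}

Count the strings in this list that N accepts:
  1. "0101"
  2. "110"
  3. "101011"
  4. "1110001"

"0101": accepted
"110": accepted
"101011": accepted
"1110001": accepted

4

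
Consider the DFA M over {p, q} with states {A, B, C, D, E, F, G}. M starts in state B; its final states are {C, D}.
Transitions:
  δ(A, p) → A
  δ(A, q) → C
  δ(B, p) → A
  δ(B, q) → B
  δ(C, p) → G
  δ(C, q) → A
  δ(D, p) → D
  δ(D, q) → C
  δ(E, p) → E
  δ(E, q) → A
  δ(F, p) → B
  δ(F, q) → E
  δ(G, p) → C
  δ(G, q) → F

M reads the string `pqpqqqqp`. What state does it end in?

G

B --p--> A
A --q--> C
C --p--> G
G --q--> F
F --q--> E
E --q--> A
A --q--> C
C --p--> G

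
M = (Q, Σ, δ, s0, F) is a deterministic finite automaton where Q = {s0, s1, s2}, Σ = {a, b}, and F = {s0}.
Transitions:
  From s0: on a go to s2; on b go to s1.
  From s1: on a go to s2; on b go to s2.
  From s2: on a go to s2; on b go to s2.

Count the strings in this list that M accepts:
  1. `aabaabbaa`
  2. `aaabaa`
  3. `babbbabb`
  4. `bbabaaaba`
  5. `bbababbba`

0

`aabaabbaa`: rejected
`aaabaa`: rejected
`babbbabb`: rejected
`bbabaaaba`: rejected
`bbababbba`: rejected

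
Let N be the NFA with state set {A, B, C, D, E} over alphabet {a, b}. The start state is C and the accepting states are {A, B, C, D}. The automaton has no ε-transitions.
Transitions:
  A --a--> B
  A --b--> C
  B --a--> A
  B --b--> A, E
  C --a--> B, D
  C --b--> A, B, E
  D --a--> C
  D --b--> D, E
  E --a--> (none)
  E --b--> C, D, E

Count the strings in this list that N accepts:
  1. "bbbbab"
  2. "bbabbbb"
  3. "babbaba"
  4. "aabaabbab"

"bbbbab": accepted
"bbabbbb": accepted
"babbaba": accepted
"aabaabbab": accepted

4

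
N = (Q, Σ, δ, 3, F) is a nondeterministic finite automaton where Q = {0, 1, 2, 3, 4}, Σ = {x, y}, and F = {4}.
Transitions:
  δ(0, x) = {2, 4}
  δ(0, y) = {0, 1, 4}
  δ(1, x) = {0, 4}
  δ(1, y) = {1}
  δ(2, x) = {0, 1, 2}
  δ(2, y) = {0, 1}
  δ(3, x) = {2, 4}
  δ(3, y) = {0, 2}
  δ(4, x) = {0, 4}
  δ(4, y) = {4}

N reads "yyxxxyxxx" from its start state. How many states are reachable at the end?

Start: {3}
read y: {0, 2}
read y: {0, 1, 4}
read x: {0, 2, 4}
read x: {0, 1, 2, 4}
read x: {0, 1, 2, 4}
read y: {0, 1, 4}
read x: {0, 2, 4}
read x: {0, 1, 2, 4}
read x: {0, 1, 2, 4}
Final reachable set {0, 1, 2, 4} has 4 states.

4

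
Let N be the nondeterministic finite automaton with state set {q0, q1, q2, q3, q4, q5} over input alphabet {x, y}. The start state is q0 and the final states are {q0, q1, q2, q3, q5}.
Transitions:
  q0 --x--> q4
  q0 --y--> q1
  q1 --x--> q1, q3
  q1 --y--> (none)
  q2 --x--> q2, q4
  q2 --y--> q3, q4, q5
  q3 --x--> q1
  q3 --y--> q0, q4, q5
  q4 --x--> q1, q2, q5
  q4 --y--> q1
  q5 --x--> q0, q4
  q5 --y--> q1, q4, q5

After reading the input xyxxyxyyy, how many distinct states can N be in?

3

Start: {q0}
read x: {q4}
read y: {q1}
read x: {q1, q3}
read x: {q1, q3}
read y: {q0, q4, q5}
read x: {q0, q1, q2, q4, q5}
read y: {q1, q3, q4, q5}
read y: {q0, q1, q4, q5}
read y: {q1, q4, q5}
Final reachable set {q1, q4, q5} has 3 states.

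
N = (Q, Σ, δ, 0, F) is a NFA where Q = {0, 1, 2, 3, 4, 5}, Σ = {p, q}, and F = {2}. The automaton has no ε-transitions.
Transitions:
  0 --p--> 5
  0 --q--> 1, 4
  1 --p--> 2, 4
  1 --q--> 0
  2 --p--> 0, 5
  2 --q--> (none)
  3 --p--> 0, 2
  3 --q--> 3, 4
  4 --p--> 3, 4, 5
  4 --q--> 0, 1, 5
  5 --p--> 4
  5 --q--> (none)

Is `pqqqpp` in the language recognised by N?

rejected

Start: {0}
read p: {5}
read q: {}
The reachable set is empty and stays empty for the remaining 4 symbols.
Reachable ∩ accepting = {} — empty.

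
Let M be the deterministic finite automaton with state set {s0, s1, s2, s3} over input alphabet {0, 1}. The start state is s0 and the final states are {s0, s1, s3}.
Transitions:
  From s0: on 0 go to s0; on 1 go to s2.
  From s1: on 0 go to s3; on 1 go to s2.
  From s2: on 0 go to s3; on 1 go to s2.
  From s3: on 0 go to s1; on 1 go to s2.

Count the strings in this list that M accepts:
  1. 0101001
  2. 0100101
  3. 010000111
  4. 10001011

0

0101001: rejected
0100101: rejected
010000111: rejected
10001011: rejected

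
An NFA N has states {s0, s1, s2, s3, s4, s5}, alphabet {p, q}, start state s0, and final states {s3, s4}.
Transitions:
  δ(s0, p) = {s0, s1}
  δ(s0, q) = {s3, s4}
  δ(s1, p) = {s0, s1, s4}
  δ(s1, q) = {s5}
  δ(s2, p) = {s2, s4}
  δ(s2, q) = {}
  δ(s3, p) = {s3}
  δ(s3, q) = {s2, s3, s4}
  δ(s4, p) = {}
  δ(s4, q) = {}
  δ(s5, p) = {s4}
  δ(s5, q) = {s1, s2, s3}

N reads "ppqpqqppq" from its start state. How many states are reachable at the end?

3

Start: {s0}
read p: {s0, s1}
read p: {s0, s1, s4}
read q: {s3, s4, s5}
read p: {s3, s4}
read q: {s2, s3, s4}
read q: {s2, s3, s4}
read p: {s2, s3, s4}
read p: {s2, s3, s4}
read q: {s2, s3, s4}
Final reachable set {s2, s3, s4} has 3 states.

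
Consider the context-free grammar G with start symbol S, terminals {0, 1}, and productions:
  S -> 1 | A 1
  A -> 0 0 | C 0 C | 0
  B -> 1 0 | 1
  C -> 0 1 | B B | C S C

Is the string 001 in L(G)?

yes

S ⇒ A1 ⇒ 001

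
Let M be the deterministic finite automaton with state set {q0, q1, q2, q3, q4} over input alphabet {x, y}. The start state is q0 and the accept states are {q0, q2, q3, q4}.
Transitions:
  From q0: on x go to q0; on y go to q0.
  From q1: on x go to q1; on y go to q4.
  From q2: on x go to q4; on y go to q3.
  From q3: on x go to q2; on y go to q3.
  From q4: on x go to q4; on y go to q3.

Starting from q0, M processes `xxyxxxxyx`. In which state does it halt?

q0 --x--> q0
q0 --x--> q0
q0 --y--> q0
q0 --x--> q0
q0 --x--> q0
q0 --x--> q0
q0 --x--> q0
q0 --y--> q0
q0 --x--> q0

q0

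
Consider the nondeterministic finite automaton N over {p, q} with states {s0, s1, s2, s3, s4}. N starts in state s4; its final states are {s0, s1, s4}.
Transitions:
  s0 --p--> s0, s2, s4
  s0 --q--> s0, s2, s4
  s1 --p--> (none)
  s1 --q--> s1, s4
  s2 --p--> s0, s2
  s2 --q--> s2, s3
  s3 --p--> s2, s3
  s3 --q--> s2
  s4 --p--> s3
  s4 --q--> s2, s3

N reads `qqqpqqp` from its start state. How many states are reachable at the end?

4

Start: {s4}
read q: {s2, s3}
read q: {s2, s3}
read q: {s2, s3}
read p: {s0, s2, s3}
read q: {s0, s2, s3, s4}
read q: {s0, s2, s3, s4}
read p: {s0, s2, s3, s4}
Final reachable set {s0, s2, s3, s4} has 4 states.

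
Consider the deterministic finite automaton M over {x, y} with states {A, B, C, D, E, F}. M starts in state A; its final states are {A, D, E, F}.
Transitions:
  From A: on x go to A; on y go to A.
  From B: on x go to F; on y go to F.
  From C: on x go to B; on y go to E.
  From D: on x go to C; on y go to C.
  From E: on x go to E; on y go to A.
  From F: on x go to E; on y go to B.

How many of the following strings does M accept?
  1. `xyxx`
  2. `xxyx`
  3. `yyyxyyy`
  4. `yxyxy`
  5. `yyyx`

5

`xyxx`: accepted
`xxyx`: accepted
`yyyxyyy`: accepted
`yxyxy`: accepted
`yyyx`: accepted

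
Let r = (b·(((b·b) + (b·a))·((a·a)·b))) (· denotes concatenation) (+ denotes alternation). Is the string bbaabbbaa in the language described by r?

no

No split of bbaabbbaa into u·v has b matching u and (((b·b)+(b·a))·((a·a)·b)) matching v.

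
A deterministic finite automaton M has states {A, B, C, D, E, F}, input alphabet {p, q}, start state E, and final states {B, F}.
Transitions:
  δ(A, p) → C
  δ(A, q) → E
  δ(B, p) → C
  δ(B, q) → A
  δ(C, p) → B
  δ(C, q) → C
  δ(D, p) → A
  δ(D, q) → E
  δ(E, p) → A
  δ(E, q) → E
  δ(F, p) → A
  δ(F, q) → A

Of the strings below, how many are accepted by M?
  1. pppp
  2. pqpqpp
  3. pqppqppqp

pppp: rejected
pqpqpp: rejected
pqppqppqp: accepted

1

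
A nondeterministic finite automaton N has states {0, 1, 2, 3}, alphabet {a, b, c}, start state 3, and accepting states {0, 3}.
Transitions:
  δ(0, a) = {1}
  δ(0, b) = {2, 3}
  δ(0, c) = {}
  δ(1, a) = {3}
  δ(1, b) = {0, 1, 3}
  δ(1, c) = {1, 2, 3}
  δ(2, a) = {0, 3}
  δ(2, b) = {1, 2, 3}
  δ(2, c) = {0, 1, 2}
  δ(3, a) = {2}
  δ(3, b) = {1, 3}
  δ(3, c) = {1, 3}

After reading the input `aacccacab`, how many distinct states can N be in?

4

Start: {3}
read a: {2}
read a: {0, 3}
read c: {1, 3}
read c: {1, 2, 3}
read c: {0, 1, 2, 3}
read a: {0, 1, 2, 3}
read c: {0, 1, 2, 3}
read a: {0, 1, 2, 3}
read b: {0, 1, 2, 3}
Final reachable set {0, 1, 2, 3} has 4 states.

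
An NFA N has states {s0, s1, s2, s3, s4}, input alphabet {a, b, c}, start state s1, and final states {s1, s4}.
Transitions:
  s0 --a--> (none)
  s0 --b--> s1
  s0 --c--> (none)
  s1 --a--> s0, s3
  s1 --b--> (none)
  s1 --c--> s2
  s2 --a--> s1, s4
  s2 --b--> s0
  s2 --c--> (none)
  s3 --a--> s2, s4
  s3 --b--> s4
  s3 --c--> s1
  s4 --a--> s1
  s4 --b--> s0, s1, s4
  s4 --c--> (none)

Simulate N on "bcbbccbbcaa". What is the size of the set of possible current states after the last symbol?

0

Start: {s1}
read b: {}
The reachable set is empty and stays empty for the remaining 10 symbols.
Final reachable set {} has 0 states.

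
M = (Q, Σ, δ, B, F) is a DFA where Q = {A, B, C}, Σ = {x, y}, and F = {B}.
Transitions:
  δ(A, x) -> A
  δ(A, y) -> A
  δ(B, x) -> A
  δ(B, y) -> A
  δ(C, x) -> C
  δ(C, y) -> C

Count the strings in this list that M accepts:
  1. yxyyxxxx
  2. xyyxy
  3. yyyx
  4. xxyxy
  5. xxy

yxyyxxxx: rejected
xyyxy: rejected
yyyx: rejected
xxyxy: rejected
xxy: rejected

0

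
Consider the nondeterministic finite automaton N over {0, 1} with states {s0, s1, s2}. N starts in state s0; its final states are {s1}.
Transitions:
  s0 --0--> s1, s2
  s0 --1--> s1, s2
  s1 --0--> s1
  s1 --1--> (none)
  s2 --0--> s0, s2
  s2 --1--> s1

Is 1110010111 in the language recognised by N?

Start: {s0}
read 1: {s1, s2}
read 1: {s1}
read 1: {}
The reachable set is empty and stays empty for the remaining 7 symbols.
Reachable ∩ accepting = {} — empty.

rejected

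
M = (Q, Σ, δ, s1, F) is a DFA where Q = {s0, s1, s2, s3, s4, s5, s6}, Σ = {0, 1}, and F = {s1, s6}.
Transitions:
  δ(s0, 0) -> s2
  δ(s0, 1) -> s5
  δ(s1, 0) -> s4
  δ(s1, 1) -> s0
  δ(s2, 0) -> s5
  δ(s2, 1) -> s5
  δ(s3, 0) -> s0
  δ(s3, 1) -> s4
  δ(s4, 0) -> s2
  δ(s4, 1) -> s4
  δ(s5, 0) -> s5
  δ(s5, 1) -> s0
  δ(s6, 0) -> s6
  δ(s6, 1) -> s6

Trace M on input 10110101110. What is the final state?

s1 --1--> s0
s0 --0--> s2
s2 --1--> s5
s5 --1--> s0
s0 --0--> s2
s2 --1--> s5
s5 --0--> s5
s5 --1--> s0
s0 --1--> s5
s5 --1--> s0
s0 --0--> s2

s2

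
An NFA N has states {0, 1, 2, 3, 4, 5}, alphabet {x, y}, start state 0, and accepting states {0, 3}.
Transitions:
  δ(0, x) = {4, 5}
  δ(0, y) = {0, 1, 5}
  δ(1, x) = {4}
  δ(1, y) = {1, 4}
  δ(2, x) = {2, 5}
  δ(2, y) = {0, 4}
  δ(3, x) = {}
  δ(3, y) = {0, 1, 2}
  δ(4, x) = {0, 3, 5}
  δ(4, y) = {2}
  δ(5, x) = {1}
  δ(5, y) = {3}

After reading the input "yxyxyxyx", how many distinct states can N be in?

6

Start: {0}
read y: {0, 1, 5}
read x: {1, 4, 5}
read y: {1, 2, 3, 4}
read x: {0, 2, 3, 4, 5}
read y: {0, 1, 2, 3, 4, 5}
read x: {0, 1, 2, 3, 4, 5}
read y: {0, 1, 2, 3, 4, 5}
read x: {0, 1, 2, 3, 4, 5}
Final reachable set {0, 1, 2, 3, 4, 5} has 6 states.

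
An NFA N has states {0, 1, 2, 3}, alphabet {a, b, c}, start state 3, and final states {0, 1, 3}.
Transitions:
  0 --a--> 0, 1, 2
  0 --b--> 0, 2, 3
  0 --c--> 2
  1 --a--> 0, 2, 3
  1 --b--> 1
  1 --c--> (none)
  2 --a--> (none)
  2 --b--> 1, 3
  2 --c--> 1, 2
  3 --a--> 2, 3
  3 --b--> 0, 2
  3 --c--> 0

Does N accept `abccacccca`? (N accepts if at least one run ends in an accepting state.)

accepted

Start: {3}
read a: {2, 3}
read b: {0, 1, 2, 3}
read c: {0, 1, 2}
read c: {1, 2}
read a: {0, 2, 3}
read c: {0, 1, 2}
read c: {1, 2}
read c: {1, 2}
read c: {1, 2}
read a: {0, 2, 3}
Reachable ∩ accepting = {0, 3} — nonempty.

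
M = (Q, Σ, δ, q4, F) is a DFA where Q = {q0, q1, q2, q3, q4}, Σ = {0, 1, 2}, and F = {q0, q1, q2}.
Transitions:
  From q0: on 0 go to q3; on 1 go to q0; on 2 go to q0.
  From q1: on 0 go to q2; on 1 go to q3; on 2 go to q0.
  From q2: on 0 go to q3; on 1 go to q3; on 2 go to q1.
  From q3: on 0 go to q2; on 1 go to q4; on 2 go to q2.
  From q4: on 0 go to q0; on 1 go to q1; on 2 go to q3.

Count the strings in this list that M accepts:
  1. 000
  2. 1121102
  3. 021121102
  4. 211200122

000: accepted
1121102: accepted
021121102: accepted
211200122: accepted

4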